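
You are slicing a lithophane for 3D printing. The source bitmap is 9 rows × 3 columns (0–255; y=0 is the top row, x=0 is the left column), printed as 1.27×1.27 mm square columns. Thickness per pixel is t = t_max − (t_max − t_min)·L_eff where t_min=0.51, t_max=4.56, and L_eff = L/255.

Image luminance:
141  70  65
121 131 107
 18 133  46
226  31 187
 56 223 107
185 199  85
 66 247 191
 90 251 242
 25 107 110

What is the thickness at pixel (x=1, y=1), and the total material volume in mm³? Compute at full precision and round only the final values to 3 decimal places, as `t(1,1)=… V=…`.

span = t_max - t_min = 4.56 - 0.51 = 4.050
L(1,1) = 131, L_eff = 131/255 = 0.513725
t(1,1) = 4.56 - 4.050·0.513725 = 2.479
Σt over all 9·3 pixels = 28971/425 ≈ 68.1670588
V = pitch²·Σt = 1.27²·28971/425 = 109.947

t(1,1)=2.479 V=109.947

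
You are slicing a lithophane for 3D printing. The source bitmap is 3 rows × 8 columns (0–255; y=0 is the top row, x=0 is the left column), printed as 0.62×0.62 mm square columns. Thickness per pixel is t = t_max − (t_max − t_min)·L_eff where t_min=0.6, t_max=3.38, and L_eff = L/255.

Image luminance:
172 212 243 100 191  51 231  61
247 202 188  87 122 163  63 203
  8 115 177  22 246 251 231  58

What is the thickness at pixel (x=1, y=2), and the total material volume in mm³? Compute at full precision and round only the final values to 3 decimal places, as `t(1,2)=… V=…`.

span = t_max - t_min = 3.38 - 0.6 = 2.780
L(1,2) = 115, L_eff = 115/255 = 0.450980
t(1,2) = 3.38 - 2.780·0.450980 = 2.126
Σt over all 3·8 pixels = 263882/6375 ≈ 41.3932549
V = pitch²·Σt = 0.62²·263882/6375 = 15.912

t(1,2)=2.126 V=15.912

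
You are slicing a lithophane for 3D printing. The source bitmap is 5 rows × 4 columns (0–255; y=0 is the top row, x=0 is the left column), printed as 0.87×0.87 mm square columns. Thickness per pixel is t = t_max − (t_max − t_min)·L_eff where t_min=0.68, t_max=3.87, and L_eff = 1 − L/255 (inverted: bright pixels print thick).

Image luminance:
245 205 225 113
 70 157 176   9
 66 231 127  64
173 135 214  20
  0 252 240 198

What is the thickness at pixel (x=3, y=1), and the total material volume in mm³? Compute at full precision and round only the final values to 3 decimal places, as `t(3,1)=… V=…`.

t(3,1)=0.793 V=37.942

span = t_max - t_min = 3.87 - 0.68 = 3.190
L(3,1) = 9, L_eff = 1 - 9/255 = 0.964706 (inverted)
t(3,1) = 3.87 - 3.190·0.964706 = 0.793
Σt over all 5·4 pixels = 63914/1275 ≈ 50.1286275
V = pitch²·Σt = 0.87²·63914/1275 = 37.942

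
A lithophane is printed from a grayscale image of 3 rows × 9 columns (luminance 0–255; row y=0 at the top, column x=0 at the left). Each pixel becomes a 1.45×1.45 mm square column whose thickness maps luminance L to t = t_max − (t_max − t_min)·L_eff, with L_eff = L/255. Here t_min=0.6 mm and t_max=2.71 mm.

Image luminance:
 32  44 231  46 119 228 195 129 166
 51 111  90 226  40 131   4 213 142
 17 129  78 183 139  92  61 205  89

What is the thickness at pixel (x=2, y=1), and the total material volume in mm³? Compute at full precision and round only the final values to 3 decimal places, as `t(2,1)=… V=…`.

span = t_max - t_min = 2.71 - 0.6 = 2.110
L(2,1) = 90, L_eff = 90/255 = 0.352941
t(2,1) = 2.71 - 2.110·0.352941 = 1.965
Σt over all 3·9 pixels = 596267/12750 ≈ 46.7660392
V = pitch²·Σt = 1.45²·596267/12750 = 98.326

t(2,1)=1.965 V=98.326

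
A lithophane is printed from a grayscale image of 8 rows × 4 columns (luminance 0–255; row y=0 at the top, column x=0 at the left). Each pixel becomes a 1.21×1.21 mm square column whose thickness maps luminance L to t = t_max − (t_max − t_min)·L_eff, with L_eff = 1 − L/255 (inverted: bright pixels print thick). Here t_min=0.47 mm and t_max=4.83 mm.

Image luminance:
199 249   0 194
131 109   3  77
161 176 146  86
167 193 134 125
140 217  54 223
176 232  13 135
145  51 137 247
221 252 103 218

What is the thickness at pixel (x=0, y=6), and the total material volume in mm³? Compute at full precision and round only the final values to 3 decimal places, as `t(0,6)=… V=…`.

span = t_max - t_min = 4.83 - 0.47 = 4.360
L(0,6) = 145, L_eff = 1 - 145/255 = 0.431373 (inverted)
t(0,6) = 4.83 - 4.360·0.431373 = 2.949
Σt over all 8·4 pixels = 609706/6375 ≈ 95.6401569
V = pitch²·Σt = 1.21²·609706/6375 = 140.027

t(0,6)=2.949 V=140.027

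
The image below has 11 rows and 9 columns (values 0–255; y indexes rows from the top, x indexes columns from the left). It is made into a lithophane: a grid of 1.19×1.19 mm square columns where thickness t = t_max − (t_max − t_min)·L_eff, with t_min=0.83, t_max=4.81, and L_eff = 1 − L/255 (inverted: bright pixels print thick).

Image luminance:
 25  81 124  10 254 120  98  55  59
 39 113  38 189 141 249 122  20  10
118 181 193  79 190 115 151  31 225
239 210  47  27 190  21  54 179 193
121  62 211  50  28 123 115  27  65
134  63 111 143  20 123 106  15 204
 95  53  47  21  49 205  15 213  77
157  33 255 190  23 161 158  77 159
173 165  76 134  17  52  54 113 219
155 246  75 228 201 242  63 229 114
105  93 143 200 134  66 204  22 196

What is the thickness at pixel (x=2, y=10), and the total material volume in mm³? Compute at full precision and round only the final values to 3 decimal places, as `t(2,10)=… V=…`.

t(2,10)=3.062 V=373.145

span = t_max - t_min = 4.81 - 0.83 = 3.980
L(2,10) = 143, L_eff = 1 - 143/255 = 0.439216 (inverted)
t(2,10) = 4.81 - 3.980·0.439216 = 3.062
Σt over all 11·9 pixels = 6719299/25500 ≈ 263.5019216
V = pitch²·Σt = 1.19²·6719299/25500 = 373.145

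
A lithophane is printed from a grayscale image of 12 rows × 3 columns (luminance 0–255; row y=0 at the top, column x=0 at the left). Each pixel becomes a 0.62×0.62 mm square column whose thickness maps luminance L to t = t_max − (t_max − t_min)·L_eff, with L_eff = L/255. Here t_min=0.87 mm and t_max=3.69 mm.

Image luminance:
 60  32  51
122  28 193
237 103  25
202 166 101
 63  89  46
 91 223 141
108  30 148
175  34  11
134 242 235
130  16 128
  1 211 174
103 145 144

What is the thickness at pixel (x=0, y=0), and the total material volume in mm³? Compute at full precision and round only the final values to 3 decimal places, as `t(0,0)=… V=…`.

t(0,0)=3.026 V=33.456

span = t_max - t_min = 3.69 - 0.87 = 2.820
L(0,0) = 60, L_eff = 60/255 = 0.235294
t(0,0) = 3.69 - 2.820·0.235294 = 3.026
Σt over all 12·3 pixels = 184948/2125 ≈ 87.0343529
V = pitch²·Σt = 0.62²·184948/2125 = 33.456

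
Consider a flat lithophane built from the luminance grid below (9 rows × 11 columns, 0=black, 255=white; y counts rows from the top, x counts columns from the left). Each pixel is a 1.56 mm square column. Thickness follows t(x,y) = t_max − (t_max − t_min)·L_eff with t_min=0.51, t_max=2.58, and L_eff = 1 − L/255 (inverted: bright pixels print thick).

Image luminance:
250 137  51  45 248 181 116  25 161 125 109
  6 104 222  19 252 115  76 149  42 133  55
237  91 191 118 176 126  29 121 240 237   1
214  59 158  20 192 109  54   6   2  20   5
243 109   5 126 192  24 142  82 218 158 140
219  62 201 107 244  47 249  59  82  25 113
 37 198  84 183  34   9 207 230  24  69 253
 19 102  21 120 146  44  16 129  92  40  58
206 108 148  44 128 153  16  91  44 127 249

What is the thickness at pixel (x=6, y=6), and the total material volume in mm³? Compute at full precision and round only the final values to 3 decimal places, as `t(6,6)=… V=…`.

t(6,6)=2.190 V=346.164

span = t_max - t_min = 2.58 - 0.51 = 2.070
L(6,6) = 207, L_eff = 1 - 207/255 = 0.188235 (inverted)
t(6,6) = 2.58 - 2.070·0.188235 = 2.190
Σt over all 9·11 pixels = 302268/2125 ≈ 142.2437647
V = pitch²·Σt = 1.56²·302268/2125 = 346.164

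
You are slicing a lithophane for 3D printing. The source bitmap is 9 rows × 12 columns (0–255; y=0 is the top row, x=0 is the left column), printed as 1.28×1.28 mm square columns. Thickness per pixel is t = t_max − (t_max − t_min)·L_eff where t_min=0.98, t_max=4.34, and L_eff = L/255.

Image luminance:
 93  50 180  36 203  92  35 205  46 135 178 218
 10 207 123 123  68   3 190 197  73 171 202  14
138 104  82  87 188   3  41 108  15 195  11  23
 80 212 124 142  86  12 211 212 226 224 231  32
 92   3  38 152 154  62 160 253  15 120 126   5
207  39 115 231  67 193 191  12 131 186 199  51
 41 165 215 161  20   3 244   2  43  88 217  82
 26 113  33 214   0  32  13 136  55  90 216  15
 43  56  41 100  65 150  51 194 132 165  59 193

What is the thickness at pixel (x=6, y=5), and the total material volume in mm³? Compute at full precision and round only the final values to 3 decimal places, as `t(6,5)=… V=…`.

t(6,5)=1.823 V=510.747

span = t_max - t_min = 4.34 - 0.98 = 3.360
L(6,5) = 191, L_eff = 191/255 = 0.749020
t(6,5) = 4.34 - 3.360·0.749020 = 1.823
Σt over all 9·12 pixels = 662438/2125 ≈ 311.7355294
V = pitch²·Σt = 1.28²·662438/2125 = 510.747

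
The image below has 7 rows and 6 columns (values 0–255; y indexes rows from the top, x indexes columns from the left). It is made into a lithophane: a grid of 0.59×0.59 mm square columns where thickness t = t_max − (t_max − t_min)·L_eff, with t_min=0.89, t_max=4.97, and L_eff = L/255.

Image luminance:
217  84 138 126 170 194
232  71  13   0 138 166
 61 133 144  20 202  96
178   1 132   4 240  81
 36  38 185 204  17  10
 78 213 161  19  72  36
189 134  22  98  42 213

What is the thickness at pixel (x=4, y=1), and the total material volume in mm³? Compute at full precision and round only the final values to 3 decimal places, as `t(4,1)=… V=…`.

t(4,1)=2.762 V=46.998

span = t_max - t_min = 4.97 - 0.89 = 4.080
L(4,1) = 138, L_eff = 138/255 = 0.541176
t(4,1) = 4.97 - 4.080·0.541176 = 2.762
Σt over all 7·6 pixels = 135.012
V = pitch²·Σt = 0.59²·135.012 = 46.998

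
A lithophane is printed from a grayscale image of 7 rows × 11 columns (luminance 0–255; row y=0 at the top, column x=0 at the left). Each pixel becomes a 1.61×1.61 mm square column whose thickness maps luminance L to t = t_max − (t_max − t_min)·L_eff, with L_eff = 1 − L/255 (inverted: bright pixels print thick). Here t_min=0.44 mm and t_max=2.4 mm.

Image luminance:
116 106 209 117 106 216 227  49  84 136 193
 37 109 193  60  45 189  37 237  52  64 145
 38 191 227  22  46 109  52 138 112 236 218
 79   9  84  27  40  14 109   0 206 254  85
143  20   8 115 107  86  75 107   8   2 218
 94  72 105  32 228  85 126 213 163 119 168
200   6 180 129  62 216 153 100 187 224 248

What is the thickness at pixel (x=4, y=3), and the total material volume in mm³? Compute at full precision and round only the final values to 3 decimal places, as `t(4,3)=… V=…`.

t(4,3)=0.747 V=267.571

span = t_max - t_min = 2.4 - 0.44 = 1.960
L(4,3) = 40, L_eff = 1 - 40/255 = 0.843137 (inverted)
t(4,3) = 2.4 - 1.960·0.843137 = 0.747
Σt over all 7·11 pixels = 658063/6375 ≈ 103.2255686
V = pitch²·Σt = 1.61²·658063/6375 = 267.571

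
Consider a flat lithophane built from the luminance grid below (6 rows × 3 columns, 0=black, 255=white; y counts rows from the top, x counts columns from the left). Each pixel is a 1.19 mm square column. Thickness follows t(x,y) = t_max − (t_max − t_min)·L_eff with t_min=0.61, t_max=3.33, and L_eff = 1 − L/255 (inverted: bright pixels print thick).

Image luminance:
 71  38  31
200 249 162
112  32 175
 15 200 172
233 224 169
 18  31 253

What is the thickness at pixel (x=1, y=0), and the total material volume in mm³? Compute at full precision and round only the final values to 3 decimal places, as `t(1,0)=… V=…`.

t(1,0)=1.015 V=51.574

span = t_max - t_min = 3.33 - 0.61 = 2.720
L(1,0) = 38, L_eff = 1 - 38/255 = 0.850980 (inverted)
t(1,0) = 3.33 - 2.720·0.850980 = 1.015
Σt over all 6·3 pixels = 36.42
V = pitch²·Σt = 1.19²·36.42 = 51.574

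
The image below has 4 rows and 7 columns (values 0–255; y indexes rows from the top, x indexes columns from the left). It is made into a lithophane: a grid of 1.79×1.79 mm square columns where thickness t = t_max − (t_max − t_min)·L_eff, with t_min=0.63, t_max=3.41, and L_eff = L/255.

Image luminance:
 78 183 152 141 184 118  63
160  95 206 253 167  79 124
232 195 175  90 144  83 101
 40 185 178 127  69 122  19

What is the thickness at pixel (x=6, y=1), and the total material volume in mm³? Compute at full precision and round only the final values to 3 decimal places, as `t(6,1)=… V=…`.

span = t_max - t_min = 3.41 - 0.63 = 2.780
L(6,1) = 124, L_eff = 124/255 = 0.486275
t(6,1) = 3.41 - 2.780·0.486275 = 2.058
Σt over all 4·7 pixels = 694313/12750 ≈ 54.4559216
V = pitch²·Σt = 1.79²·694313/12750 = 174.482

t(6,1)=2.058 V=174.482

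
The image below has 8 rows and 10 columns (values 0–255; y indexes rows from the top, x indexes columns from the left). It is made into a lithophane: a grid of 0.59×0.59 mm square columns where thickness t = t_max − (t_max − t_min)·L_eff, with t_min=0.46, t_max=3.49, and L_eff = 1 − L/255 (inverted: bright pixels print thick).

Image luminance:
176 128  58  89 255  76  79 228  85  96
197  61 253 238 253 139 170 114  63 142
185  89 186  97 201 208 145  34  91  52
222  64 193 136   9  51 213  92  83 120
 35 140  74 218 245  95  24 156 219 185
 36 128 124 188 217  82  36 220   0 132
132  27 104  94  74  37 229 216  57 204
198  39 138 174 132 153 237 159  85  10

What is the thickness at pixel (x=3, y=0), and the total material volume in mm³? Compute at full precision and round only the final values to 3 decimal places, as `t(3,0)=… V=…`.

span = t_max - t_min = 3.49 - 0.46 = 3.030
L(3,0) = 89, L_eff = 1 - 89/255 = 0.650980 (inverted)
t(3,0) = 3.49 - 3.030·0.650980 = 1.518
Σt over all 8·10 pixels = 341406/2125 ≈ 160.6616471
V = pitch²·Σt = 0.59²·341406/2125 = 55.926

t(3,0)=1.518 V=55.926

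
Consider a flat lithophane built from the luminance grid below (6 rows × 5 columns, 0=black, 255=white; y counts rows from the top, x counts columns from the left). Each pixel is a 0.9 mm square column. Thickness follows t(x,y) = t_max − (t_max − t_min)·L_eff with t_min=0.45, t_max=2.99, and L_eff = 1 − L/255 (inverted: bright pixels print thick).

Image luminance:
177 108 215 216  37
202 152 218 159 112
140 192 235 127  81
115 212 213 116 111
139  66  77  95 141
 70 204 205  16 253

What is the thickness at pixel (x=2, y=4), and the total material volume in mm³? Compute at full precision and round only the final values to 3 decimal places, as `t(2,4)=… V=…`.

t(2,4)=1.217 V=46.468

span = t_max - t_min = 2.99 - 0.45 = 2.540
L(2,4) = 77, L_eff = 1 - 77/255 = 0.698039 (inverted)
t(2,4) = 2.99 - 2.540·0.698039 = 1.217
Σt over all 6·5 pixels = 243811/4250 ≈ 57.3672941
V = pitch²·Σt = 0.9²·243811/4250 = 46.468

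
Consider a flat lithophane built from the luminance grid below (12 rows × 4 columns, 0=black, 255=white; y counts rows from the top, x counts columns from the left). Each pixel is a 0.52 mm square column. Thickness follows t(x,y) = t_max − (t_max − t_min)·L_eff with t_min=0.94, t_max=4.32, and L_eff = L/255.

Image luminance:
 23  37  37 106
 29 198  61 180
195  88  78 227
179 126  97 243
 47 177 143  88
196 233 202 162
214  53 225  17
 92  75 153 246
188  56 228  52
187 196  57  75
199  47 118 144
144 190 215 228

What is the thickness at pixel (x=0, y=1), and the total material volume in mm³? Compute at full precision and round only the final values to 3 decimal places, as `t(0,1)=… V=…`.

t(0,1)=3.936 V=32.591

span = t_max - t_min = 4.32 - 0.94 = 3.380
L(0,1) = 29, L_eff = 29/255 = 0.113725
t(0,1) = 4.32 - 3.380·0.113725 = 3.936
Σt over all 12·4 pixels = 1536721/12750 ≈ 120.5271373
V = pitch²·Σt = 0.52²·1536721/12750 = 32.591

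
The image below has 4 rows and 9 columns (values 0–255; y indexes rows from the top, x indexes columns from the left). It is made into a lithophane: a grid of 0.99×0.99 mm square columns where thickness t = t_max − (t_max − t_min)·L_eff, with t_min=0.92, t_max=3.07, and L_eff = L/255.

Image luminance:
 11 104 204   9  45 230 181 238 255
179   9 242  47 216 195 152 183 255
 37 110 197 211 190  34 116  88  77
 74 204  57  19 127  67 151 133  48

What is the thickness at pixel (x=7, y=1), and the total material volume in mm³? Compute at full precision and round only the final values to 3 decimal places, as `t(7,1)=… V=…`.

span = t_max - t_min = 3.07 - 0.92 = 2.150
L(7,1) = 183, L_eff = 183/255 = 0.717647
t(7,1) = 3.07 - 2.150·0.717647 = 1.527
Σt over all 4·9 pixels = 120589/1700 ≈ 70.9347059
V = pitch²·Σt = 0.99²·120589/1700 = 69.523

t(7,1)=1.527 V=69.523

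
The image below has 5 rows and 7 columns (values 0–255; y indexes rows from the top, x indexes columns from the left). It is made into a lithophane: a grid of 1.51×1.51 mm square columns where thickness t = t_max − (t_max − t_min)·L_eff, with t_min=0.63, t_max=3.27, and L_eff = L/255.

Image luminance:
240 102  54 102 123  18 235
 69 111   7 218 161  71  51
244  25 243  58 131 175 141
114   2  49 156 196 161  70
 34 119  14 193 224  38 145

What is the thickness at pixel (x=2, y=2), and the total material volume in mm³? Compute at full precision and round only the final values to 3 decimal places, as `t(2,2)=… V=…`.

span = t_max - t_min = 3.27 - 0.63 = 2.640
L(2,2) = 243, L_eff = 243/255 = 0.952941
t(2,2) = 3.27 - 2.640·0.952941 = 0.754
Σt over all 5·7 pixels = 612553/8500 ≈ 72.0650588
V = pitch²·Σt = 1.51²·612553/8500 = 164.316

t(2,2)=0.754 V=164.316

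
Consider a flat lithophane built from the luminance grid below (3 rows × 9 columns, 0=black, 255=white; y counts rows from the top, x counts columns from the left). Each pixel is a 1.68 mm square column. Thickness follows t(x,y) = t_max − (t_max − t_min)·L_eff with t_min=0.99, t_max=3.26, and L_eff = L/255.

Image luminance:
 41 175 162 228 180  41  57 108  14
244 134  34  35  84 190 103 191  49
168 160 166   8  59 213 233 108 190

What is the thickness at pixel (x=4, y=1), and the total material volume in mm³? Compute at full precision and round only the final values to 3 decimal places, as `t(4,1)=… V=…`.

t(4,1)=2.512 V=163.631

span = t_max - t_min = 3.26 - 0.99 = 2.270
L(4,1) = 84, L_eff = 84/255 = 0.329412
t(4,1) = 3.26 - 2.270·0.329412 = 2.512
Σt over all 3·9 pixels = 98559/1700 ≈ 57.9758824
V = pitch²·Σt = 1.68²·98559/1700 = 163.631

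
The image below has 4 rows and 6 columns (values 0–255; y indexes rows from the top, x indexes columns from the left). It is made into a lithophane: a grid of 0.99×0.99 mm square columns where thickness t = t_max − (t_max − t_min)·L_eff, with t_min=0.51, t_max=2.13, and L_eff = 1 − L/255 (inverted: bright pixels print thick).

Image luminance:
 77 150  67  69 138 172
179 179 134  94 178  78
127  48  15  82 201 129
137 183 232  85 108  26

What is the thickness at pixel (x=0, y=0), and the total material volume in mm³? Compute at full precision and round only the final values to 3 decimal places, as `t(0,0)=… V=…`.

span = t_max - t_min = 2.13 - 0.51 = 1.620
L(0,0) = 77, L_eff = 1 - 77/255 = 0.698039 (inverted)
t(0,0) = 2.13 - 1.620·0.698039 = 0.999
Σt over all 4·6 pixels = 64998/2125 ≈ 30.5872941
V = pitch²·Σt = 0.99²·64998/2125 = 29.979

t(0,0)=0.999 V=29.979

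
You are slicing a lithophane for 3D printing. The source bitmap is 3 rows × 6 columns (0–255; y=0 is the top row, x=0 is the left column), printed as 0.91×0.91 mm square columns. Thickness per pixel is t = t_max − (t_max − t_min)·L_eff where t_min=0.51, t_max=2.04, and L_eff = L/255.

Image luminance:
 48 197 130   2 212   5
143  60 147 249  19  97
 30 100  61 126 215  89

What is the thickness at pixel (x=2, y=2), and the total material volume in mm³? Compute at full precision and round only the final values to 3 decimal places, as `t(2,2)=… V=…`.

t(2,2)=1.674 V=20.818

span = t_max - t_min = 2.04 - 0.51 = 1.530
L(2,2) = 61, L_eff = 61/255 = 0.239216
t(2,2) = 2.04 - 1.530·0.239216 = 1.674
Σt over all 3·6 pixels = 25.14
V = pitch²·Σt = 0.91²·25.14 = 20.818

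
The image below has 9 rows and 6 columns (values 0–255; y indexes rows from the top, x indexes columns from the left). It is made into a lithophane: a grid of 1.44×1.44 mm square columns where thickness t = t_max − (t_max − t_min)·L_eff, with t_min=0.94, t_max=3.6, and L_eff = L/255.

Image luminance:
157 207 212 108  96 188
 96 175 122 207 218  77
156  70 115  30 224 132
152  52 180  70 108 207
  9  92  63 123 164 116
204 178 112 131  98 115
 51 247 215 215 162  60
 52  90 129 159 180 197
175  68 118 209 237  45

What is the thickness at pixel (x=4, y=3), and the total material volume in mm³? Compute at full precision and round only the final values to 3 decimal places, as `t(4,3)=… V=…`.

t(4,3)=2.473 V=243.626

span = t_max - t_min = 3.6 - 0.94 = 2.660
L(4,3) = 108, L_eff = 108/255 = 0.423529
t(4,3) = 3.6 - 2.660·0.423529 = 2.473
Σt over all 9·6 pixels = 1497991/12750 ≈ 117.4894902
V = pitch²·Σt = 1.44²·1497991/12750 = 243.626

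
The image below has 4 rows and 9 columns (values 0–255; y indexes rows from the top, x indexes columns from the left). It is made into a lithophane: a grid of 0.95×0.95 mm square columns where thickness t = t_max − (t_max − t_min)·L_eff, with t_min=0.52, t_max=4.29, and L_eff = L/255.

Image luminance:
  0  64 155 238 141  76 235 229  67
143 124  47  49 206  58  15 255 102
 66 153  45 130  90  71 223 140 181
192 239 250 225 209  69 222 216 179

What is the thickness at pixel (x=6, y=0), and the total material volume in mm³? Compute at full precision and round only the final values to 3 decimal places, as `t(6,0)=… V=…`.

span = t_max - t_min = 4.29 - 0.52 = 3.770
L(6,0) = 235, L_eff = 235/255 = 0.921569
t(6,0) = 4.29 - 3.770·0.921569 = 0.816
Σt over all 4·9 pixels = 503503/6375 ≈ 78.9808627
V = pitch²·Σt = 0.95²·503503/6375 = 71.280

t(6,0)=0.816 V=71.280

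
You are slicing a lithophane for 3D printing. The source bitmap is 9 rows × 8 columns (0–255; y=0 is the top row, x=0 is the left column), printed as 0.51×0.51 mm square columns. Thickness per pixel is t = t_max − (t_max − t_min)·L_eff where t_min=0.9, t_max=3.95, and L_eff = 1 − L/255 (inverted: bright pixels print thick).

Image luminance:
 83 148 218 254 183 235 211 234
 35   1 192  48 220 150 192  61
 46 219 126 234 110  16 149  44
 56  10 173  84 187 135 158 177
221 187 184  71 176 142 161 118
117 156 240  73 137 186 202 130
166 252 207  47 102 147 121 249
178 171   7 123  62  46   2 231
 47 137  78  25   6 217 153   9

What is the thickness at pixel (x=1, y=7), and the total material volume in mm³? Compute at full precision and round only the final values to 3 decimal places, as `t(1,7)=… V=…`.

t(1,7)=2.945 V=46.947

span = t_max - t_min = 3.95 - 0.9 = 3.050
L(1,7) = 171, L_eff = 1 - 171/255 = 0.329412 (inverted)
t(1,7) = 3.95 - 3.050·0.329412 = 2.945
Σt over all 9·8 pixels = 54149/300 ≈ 180.4966667
V = pitch²·Σt = 0.51²·54149/300 = 46.947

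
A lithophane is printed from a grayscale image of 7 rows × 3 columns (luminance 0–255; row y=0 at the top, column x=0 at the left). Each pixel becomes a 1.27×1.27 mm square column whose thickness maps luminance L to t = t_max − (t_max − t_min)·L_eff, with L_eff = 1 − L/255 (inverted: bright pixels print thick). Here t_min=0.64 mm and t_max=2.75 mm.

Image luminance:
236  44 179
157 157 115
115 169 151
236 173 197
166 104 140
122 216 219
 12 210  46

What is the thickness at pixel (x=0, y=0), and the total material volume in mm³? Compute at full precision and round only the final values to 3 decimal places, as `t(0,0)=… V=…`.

span = t_max - t_min = 2.75 - 0.64 = 2.110
L(0,0) = 236, L_eff = 1 - 236/255 = 0.074510 (inverted)
t(0,0) = 2.75 - 2.110·0.074510 = 2.593
Σt over all 7·3 pixels = 252581/6375 ≈ 39.6205490
V = pitch²·Σt = 1.27²·252581/6375 = 63.904

t(0,0)=2.593 V=63.904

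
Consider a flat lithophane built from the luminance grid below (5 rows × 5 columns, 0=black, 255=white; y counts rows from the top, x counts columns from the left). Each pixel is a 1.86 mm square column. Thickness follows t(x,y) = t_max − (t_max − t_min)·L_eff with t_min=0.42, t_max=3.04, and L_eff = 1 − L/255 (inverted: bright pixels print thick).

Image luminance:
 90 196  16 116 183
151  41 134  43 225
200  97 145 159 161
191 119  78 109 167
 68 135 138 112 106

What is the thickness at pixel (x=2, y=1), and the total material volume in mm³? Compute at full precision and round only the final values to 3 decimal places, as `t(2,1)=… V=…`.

t(2,1)=1.797 V=149.361

span = t_max - t_min = 3.04 - 0.42 = 2.620
L(2,1) = 134, L_eff = 1 - 134/255 = 0.474510 (inverted)
t(2,1) = 3.04 - 2.620·0.474510 = 1.797
Σt over all 5·5 pixels = 36697/850 ≈ 43.1729412
V = pitch²·Σt = 1.86²·36697/850 = 149.361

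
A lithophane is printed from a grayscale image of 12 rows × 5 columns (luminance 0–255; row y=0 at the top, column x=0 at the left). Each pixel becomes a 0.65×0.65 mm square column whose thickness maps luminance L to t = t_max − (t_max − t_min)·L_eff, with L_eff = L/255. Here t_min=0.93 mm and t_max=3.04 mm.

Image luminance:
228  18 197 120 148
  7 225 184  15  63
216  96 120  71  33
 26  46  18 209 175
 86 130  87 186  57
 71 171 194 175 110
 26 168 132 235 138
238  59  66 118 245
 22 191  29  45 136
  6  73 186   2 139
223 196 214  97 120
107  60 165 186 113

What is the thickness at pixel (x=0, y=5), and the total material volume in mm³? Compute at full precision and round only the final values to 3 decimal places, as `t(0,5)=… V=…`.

span = t_max - t_min = 3.04 - 0.93 = 2.110
L(0,5) = 71, L_eff = 71/255 = 0.278431
t(0,5) = 3.04 - 2.110·0.278431 = 2.453
Σt over all 12·5 pixels = 3128413/25500 ≈ 122.6828627
V = pitch²·Σt = 0.65²·3128413/25500 = 51.834

t(0,5)=2.453 V=51.834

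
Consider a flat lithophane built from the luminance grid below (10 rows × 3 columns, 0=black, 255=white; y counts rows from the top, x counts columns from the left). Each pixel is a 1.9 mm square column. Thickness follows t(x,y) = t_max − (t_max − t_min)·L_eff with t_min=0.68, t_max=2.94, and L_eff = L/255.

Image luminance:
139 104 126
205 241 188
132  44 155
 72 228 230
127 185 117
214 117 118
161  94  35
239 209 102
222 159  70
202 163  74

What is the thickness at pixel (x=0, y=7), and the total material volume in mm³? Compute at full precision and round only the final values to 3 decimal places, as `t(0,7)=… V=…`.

t(0,7)=0.822 V=175.323

span = t_max - t_min = 2.94 - 0.68 = 2.260
L(0,7) = 239, L_eff = 239/255 = 0.937255
t(0,7) = 2.94 - 2.260·0.937255 = 0.822
Σt over all 10·3 pixels = 309607/6375 ≈ 48.5658039
V = pitch²·Σt = 1.9²·309607/6375 = 175.323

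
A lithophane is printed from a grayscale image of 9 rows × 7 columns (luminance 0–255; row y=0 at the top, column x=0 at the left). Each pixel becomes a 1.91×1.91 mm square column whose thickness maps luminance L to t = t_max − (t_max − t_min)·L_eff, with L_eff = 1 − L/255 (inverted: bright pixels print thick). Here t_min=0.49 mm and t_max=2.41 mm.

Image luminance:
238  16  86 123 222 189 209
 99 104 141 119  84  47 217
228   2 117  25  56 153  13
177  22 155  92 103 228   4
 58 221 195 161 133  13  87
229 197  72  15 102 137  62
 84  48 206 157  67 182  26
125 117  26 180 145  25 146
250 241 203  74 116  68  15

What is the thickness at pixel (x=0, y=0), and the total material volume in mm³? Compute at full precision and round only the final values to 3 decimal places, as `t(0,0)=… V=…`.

t(0,0)=2.282 V=317.309

span = t_max - t_min = 2.41 - 0.49 = 1.920
L(0,0) = 238, L_eff = 1 - 238/255 = 0.066667 (inverted)
t(0,0) = 2.41 - 1.920·0.066667 = 2.282
Σt over all 9·7 pixels = 739323/8500 ≈ 86.9791765
V = pitch²·Σt = 1.91²·739323/8500 = 317.309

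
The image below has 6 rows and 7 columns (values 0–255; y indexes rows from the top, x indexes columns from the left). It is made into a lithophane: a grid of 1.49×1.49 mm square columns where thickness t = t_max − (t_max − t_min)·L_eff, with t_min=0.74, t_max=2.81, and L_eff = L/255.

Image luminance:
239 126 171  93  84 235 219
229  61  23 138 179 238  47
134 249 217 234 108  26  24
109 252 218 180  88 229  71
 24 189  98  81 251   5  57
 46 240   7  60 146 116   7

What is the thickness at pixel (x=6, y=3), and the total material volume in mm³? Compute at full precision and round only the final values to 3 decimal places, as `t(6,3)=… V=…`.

t(6,3)=2.234 V=162.030

span = t_max - t_min = 2.81 - 0.74 = 2.070
L(6,3) = 71, L_eff = 71/255 = 0.278431
t(6,3) = 2.81 - 2.070·0.278431 = 2.234
Σt over all 6·7 pixels = 310179/4250 ≈ 72.9832941
V = pitch²·Σt = 1.49²·310179/4250 = 162.030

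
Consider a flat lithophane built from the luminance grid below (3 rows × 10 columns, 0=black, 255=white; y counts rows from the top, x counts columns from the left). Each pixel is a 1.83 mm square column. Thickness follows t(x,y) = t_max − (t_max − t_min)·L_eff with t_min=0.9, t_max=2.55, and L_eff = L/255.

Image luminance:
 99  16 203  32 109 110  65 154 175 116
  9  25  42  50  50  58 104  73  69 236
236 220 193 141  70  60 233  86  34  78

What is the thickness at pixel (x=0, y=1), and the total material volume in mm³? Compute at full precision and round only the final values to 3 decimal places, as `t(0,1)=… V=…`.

span = t_max - t_min = 2.55 - 0.9 = 1.650
L(0,1) = 9, L_eff = 9/255 = 0.035294
t(0,1) = 2.55 - 1.650·0.035294 = 2.492
Σt over all 3·10 pixels = 23861/425 ≈ 56.1435294
V = pitch²·Σt = 1.83²·23861/425 = 188.019

t(0,1)=2.492 V=188.019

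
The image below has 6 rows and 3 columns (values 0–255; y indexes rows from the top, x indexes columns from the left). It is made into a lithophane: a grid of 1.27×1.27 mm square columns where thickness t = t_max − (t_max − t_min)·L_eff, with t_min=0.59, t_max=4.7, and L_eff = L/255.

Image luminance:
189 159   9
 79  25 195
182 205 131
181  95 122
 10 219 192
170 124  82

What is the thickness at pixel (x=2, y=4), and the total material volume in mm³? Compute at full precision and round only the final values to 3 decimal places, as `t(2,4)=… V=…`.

span = t_max - t_min = 4.7 - 0.59 = 4.110
L(2,4) = 192, L_eff = 192/255 = 0.752941
t(2,4) = 4.7 - 4.110·0.752941 = 1.605
Σt over all 6·3 pixels = 394547/8500 ≈ 46.4172941
V = pitch²·Σt = 1.27²·394547/8500 = 74.866

t(2,4)=1.605 V=74.866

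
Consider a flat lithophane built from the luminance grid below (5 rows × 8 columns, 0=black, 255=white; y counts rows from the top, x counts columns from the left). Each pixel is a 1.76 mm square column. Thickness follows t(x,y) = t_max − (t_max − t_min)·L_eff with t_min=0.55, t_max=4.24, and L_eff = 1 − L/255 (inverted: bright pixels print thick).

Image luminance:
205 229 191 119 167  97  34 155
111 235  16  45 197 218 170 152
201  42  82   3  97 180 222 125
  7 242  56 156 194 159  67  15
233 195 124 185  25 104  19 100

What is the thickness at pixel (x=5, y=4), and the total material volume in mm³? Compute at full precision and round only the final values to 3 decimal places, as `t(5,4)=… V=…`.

span = t_max - t_min = 4.24 - 0.55 = 3.690
L(5,4) = 104, L_eff = 1 - 104/255 = 0.592157 (inverted)
t(5,4) = 4.24 - 3.690·0.592157 = 2.055
Σt over all 5·8 pixels = 411701/4250 ≈ 96.8708235
V = pitch²·Σt = 1.76²·411701/4250 = 300.067

t(5,4)=2.055 V=300.067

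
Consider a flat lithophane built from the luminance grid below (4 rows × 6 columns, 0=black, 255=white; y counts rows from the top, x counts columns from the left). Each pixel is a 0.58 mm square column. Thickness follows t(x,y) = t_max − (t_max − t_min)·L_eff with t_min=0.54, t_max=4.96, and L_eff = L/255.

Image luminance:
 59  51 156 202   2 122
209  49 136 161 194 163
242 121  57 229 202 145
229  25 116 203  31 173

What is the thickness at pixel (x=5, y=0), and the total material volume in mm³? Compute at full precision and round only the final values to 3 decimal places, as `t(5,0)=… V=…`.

t(5,0)=2.845 V=20.937

span = t_max - t_min = 4.96 - 0.54 = 4.420
L(5,0) = 122, L_eff = 122/255 = 0.478431
t(5,0) = 4.96 - 4.420·0.478431 = 2.845
Σt over all 4·6 pixels = 46679/750 ≈ 62.2386667
V = pitch²·Σt = 0.58²·46679/750 = 20.937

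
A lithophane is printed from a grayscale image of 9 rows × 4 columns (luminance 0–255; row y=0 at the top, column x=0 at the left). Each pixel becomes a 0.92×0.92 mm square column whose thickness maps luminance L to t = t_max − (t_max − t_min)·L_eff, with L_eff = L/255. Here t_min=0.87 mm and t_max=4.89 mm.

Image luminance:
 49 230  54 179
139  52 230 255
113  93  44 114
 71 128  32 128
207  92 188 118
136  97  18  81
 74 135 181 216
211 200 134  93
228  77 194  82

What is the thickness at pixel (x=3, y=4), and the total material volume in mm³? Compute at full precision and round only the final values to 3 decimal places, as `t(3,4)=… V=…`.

t(3,4)=3.030 V=86.647

span = t_max - t_min = 4.89 - 0.87 = 4.020
L(3,4) = 118, L_eff = 118/255 = 0.462745
t(3,4) = 4.89 - 4.020·0.462745 = 3.030
Σt over all 9·4 pixels = 435079/4250 ≈ 102.3715294
V = pitch²·Σt = 0.92²·435079/4250 = 86.647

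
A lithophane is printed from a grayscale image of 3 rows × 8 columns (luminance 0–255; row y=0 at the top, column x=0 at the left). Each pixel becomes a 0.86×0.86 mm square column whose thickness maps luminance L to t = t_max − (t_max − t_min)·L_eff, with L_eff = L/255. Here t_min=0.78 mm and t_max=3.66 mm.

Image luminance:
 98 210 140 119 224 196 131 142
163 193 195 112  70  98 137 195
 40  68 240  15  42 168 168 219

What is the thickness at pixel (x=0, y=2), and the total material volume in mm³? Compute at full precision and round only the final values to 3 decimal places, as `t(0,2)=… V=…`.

t(0,2)=3.208 V=36.708

span = t_max - t_min = 3.66 - 0.78 = 2.880
L(0,2) = 40, L_eff = 40/255 = 0.156863
t(0,2) = 3.66 - 2.880·0.156863 = 3.208
Σt over all 3·8 pixels = 49.632
V = pitch²·Σt = 0.86²·49.632 = 36.708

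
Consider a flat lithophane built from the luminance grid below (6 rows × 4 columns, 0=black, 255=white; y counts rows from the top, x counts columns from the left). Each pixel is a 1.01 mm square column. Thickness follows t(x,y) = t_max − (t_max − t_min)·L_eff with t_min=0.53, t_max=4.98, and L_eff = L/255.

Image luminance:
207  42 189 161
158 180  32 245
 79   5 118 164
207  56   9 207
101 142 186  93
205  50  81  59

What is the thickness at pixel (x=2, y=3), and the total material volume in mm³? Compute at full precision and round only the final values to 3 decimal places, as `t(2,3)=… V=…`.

span = t_max - t_min = 4.98 - 0.53 = 4.450
L(2,3) = 9, L_eff = 9/255 = 0.035294
t(2,3) = 4.98 - 4.450·0.035294 = 4.823
Σt over all 6·4 pixels = 28724/425 ≈ 67.5858824
V = pitch²·Σt = 1.01²·28724/425 = 68.944

t(2,3)=4.823 V=68.944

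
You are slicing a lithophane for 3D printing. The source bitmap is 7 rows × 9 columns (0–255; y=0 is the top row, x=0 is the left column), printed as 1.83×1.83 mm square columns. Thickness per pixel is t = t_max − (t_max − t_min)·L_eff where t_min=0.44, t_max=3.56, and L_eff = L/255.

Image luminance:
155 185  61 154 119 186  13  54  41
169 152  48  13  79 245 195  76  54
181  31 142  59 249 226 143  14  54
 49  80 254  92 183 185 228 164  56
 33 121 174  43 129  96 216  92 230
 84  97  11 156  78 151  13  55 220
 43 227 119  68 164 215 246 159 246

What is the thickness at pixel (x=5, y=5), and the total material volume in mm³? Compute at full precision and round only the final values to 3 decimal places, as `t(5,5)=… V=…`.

span = t_max - t_min = 3.56 - 0.44 = 3.120
L(5,5) = 151, L_eff = 151/255 = 0.592157
t(5,5) = 3.56 - 3.120·0.592157 = 1.712
Σt over all 7·9 pixels = 54369/425 ≈ 127.9270588
V = pitch²·Σt = 1.83²·54369/425 = 428.415

t(5,5)=1.712 V=428.415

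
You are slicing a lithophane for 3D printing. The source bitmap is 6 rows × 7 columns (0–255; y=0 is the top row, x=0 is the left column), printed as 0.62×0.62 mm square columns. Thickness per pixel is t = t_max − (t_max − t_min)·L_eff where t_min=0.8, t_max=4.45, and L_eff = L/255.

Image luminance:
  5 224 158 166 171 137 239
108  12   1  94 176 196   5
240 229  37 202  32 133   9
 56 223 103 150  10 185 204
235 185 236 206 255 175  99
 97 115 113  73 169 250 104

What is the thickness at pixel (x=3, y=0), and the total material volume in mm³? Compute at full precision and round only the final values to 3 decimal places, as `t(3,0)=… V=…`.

t(3,0)=2.074 V=39.838

span = t_max - t_min = 4.45 - 0.8 = 3.650
L(3,0) = 166, L_eff = 166/255 = 0.650980
t(3,0) = 4.45 - 3.650·0.650980 = 2.074
Σt over all 6·7 pixels = 176183/1700 ≈ 103.6370588
V = pitch²·Σt = 0.62²·176183/1700 = 39.838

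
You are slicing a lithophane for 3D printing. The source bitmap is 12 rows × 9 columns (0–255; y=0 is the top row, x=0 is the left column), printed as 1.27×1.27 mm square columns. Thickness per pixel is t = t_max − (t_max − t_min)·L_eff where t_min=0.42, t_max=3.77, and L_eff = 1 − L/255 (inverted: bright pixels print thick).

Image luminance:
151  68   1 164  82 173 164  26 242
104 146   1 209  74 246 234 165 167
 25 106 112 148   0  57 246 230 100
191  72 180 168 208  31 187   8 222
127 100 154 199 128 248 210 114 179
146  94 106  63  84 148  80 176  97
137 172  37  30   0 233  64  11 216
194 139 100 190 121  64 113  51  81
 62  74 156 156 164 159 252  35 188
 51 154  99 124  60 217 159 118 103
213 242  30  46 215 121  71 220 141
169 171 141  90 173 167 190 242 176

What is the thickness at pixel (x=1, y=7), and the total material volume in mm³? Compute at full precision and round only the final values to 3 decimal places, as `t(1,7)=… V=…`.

t(1,7)=2.246 V=375.381

span = t_max - t_min = 3.77 - 0.42 = 3.350
L(1,7) = 139, L_eff = 1 - 139/255 = 0.454902 (inverted)
t(1,7) = 3.77 - 3.350·0.454902 = 2.246
Σt over all 12·9 pixels = 69821/300 ≈ 232.7366667
V = pitch²·Σt = 1.27²·69821/300 = 375.381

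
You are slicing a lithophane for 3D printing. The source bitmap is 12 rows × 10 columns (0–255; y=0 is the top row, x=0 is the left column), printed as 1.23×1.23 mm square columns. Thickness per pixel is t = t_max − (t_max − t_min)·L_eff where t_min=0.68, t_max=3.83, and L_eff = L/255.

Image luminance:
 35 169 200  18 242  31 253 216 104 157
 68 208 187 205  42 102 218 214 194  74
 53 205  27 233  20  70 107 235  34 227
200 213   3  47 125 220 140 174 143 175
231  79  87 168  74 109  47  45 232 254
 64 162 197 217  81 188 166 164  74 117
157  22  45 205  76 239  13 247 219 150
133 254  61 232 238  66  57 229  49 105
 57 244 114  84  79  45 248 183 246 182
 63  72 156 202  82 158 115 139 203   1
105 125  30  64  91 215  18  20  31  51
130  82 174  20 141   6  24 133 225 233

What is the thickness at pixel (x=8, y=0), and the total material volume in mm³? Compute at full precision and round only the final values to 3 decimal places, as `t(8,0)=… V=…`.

span = t_max - t_min = 3.83 - 0.68 = 3.150
L(8,0) = 104, L_eff = 104/255 = 0.407843
t(8,0) = 3.83 - 3.150·0.407843 = 2.545
Σt over all 12·10 pixels = 112737/425 ≈ 265.2635294
V = pitch²·Σt = 1.23²·112737/425 = 401.317

t(8,0)=2.545 V=401.317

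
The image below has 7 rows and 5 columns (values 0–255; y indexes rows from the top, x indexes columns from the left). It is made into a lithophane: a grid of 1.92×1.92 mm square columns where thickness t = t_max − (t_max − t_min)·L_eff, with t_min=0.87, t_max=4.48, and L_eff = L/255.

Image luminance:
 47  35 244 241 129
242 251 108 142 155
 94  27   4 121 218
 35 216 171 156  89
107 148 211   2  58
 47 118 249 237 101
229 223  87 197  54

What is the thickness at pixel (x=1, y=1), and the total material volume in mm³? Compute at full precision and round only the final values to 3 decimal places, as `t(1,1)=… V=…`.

t(1,1)=0.927 V=327.891

span = t_max - t_min = 4.48 - 0.87 = 3.610
L(1,1) = 251, L_eff = 251/255 = 0.984314
t(1,1) = 4.48 - 3.610·0.984314 = 0.927
Σt over all 7·5 pixels = 2268127/25500 ≈ 88.9461569
V = pitch²·Σt = 1.92²·2268127/25500 = 327.891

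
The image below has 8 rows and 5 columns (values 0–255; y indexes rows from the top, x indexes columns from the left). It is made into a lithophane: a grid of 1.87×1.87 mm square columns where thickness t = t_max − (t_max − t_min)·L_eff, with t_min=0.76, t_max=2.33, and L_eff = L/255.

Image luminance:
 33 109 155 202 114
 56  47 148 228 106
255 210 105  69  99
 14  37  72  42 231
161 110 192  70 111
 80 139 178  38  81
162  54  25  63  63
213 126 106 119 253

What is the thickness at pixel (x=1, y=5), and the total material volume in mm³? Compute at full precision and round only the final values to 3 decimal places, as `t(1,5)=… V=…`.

span = t_max - t_min = 2.33 - 0.76 = 1.570
L(1,5) = 139, L_eff = 139/255 = 0.545098
t(1,5) = 2.33 - 1.570·0.545098 = 1.474
Σt over all 8·5 pixels = 410617/6375 ≈ 64.4105098
V = pitch²·Σt = 1.87²·410617/6375 = 225.237

t(1,5)=1.474 V=225.237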